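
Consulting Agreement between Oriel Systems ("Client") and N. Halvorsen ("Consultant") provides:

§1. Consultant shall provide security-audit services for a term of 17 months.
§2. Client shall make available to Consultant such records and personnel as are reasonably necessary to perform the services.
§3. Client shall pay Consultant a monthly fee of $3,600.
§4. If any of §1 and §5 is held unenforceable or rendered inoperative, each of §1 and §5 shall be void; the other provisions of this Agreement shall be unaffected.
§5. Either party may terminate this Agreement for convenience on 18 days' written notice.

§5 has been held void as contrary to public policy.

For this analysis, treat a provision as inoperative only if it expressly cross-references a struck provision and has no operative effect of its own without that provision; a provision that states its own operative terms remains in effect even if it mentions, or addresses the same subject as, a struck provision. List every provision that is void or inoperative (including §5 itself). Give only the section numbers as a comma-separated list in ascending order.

1, 5

§5 is struck. Nothing else in the Agreement is defined by reference to §5. §4 declares §1 and §5 mutually dependent; since one of them has fallen, all of them are of no effect. That brings down §1 as well. The remainder continues in force under §4. The provisions still in force are §2, §3, and §4.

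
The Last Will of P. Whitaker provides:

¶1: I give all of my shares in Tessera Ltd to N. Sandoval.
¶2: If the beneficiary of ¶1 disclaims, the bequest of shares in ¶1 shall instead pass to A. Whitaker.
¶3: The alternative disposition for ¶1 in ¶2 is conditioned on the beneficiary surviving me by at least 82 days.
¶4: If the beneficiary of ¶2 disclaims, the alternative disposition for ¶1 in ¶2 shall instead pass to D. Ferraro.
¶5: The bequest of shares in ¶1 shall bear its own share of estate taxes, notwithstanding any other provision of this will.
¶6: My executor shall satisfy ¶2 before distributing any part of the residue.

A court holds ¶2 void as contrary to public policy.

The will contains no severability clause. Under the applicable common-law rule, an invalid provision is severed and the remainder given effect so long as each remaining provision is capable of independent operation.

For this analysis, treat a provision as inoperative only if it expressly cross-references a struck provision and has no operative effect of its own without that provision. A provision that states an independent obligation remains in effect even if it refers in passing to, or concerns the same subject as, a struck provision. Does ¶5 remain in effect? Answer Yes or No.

¶2 is struck. ¶3 merely fixes the survivorship condition on ¶2; with ¶2 gone it has nothing to operate on and falls away. ¶4 has no operative effect of its own apart from ¶2 and is therefore inoperative. ¶6 operates only by reference to ¶2, so it falls with ¶2. With no severability clause, the stated default rule severs what cannot stand and enforces each remaining provision that can operate on its own. ¶1 and ¶5 remain in effect. ¶5 is among the surviving provisions, so the answer is yes.

Yes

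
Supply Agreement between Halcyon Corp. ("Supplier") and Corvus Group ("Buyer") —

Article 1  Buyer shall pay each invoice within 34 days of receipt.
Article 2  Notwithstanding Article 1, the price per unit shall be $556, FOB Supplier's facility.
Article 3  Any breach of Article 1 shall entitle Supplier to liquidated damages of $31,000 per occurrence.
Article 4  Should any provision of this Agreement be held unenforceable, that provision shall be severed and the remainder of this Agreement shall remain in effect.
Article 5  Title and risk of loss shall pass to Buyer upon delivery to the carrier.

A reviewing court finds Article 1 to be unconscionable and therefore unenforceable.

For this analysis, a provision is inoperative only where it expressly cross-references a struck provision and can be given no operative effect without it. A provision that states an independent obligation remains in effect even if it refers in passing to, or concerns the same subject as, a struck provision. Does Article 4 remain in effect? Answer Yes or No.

Yes

Article 1 is struck. Article 3 does nothing except set the liquidated-damages amount by reference to Article 1; with Article 1 gone it has no independent effect and is inoperative. Article 2 mentions Article 1 but its own obligation stands independently of Article 1, so Article 2 is not affected. Under the severability clause in Article 4, the remaining provisions continue in force. That leaves Article 2, Article 4, and Article 5 in effect. Article 4 is among the surviving provisions, so the answer is yes.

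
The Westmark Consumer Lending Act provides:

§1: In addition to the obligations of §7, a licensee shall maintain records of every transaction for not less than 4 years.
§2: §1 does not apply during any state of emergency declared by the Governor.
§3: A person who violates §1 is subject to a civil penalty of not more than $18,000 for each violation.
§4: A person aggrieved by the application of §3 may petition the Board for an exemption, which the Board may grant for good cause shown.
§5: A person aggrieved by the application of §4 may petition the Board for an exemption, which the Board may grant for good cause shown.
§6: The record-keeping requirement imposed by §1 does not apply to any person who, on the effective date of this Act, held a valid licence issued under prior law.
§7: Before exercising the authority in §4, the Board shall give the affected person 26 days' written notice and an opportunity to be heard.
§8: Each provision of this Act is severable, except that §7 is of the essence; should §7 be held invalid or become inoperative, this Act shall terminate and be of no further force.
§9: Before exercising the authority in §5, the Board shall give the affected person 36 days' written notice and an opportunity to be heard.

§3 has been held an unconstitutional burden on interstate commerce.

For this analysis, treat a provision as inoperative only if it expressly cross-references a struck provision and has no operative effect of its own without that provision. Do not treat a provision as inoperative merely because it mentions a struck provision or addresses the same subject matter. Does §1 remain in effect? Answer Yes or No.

§3 is struck. The only function of §4 is the exemption procedure for §3, so it cannot stand once §3 is removed. §5 merely fixes the exemption procedure for §4; with §4 gone it has nothing to operate on and falls away. The only function of §7 is the notice-and-hearing requirement for §4, so it cannot stand once §4 is removed. §9 operates only by reference to §5, so it falls with §5. §8 makes §7 an essential term, and §7 has been rendered inoperative by the cascade; under §8, the entire Act is therefore void. No provision of the Act survives. §1 is among the inoperative provisions, so the answer is no.

No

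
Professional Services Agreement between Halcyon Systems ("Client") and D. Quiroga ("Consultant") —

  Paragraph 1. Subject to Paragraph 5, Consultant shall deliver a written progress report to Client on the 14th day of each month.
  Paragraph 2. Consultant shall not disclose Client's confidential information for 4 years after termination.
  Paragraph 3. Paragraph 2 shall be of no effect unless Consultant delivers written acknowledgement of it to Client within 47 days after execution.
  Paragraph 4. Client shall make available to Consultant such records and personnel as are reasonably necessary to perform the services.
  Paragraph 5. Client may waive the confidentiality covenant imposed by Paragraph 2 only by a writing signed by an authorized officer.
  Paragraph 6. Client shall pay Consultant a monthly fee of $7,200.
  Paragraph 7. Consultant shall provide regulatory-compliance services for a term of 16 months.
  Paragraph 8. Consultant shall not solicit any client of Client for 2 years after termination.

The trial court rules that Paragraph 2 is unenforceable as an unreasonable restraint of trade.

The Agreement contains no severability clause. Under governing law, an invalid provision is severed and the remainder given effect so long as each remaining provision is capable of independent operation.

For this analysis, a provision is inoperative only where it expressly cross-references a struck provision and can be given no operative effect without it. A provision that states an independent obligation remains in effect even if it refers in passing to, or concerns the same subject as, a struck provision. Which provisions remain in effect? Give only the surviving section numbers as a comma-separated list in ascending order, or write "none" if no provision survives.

1, 4, 6, 7, 8

Paragraph 2 is struck. Paragraph 3 has no operative effect of its own apart from Paragraph 2 and is therefore inoperative. Paragraph 5 merely fixes the waiver condition for Paragraph 2; with Paragraph 2 gone it has nothing to operate on and falls away. Although Paragraph 1 refers to Paragraph 5, its operative terms do not depend on Paragraph 5, so it remains in effect. With no severability clause, the stated default rule severs what cannot stand and enforces each remaining provision that can operate on its own. Paragraph 1, Paragraph 4, Paragraph 6, Paragraph 7, and Paragraph 8 remain in effect.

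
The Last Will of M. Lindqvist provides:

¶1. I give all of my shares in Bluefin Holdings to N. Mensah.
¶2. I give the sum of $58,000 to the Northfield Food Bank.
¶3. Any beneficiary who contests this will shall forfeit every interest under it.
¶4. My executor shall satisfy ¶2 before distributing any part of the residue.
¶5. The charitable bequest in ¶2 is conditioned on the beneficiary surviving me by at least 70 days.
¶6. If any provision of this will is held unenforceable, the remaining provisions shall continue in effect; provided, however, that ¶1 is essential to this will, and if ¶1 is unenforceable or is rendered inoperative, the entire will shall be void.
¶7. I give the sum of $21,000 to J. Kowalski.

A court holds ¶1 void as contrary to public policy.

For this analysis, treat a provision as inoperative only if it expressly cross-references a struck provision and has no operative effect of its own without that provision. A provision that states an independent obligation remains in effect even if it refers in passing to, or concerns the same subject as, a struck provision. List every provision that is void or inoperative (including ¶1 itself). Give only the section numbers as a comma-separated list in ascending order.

1, 2, 3, 4, 5, 6, 7

¶1 is struck. No other provision's operative terms depend on ¶1. ¶6 makes ¶1 an essential term, and ¶1 is the provision held invalid; under ¶6, the entire will is therefore void. No provision of the will survives.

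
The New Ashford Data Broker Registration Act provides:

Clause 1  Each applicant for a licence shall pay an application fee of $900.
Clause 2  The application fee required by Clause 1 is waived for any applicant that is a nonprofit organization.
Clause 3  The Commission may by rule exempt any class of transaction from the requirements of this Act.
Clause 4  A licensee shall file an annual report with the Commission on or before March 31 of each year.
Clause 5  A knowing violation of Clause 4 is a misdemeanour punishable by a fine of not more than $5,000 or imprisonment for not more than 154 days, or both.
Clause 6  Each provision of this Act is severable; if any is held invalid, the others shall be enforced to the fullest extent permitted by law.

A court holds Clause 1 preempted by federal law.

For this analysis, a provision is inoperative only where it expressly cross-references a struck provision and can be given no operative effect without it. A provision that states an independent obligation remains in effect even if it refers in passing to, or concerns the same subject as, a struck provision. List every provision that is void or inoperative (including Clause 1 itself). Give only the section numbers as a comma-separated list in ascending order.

1, 2

Clause 1 is struck. Clause 2 has no operative effect of its own apart from Clause 1 and is therefore inoperative. Under the severability clause in Clause 6, the remaining provisions continue in force. Clause 3, Clause 4, Clause 5, and Clause 6 remain in effect.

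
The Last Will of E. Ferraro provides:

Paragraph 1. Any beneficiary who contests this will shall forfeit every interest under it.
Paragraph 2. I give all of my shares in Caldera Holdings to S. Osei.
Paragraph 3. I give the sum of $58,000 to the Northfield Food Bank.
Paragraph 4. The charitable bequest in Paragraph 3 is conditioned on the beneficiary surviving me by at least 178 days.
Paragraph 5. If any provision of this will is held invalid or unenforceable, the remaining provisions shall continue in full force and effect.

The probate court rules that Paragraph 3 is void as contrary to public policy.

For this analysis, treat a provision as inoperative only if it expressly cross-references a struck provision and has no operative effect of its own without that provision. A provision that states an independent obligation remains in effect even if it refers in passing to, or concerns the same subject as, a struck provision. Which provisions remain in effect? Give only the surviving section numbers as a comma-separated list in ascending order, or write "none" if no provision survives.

1, 2, 5

Paragraph 3 is struck. Paragraph 4 merely fixes the survivorship condition on Paragraph 3; with Paragraph 3 gone it has nothing to operate on and falls away. Paragraph 5 is a severability clause and preserves every provision that can still be given independent effect. The provisions still in force are Paragraph 1, Paragraph 2, and Paragraph 5.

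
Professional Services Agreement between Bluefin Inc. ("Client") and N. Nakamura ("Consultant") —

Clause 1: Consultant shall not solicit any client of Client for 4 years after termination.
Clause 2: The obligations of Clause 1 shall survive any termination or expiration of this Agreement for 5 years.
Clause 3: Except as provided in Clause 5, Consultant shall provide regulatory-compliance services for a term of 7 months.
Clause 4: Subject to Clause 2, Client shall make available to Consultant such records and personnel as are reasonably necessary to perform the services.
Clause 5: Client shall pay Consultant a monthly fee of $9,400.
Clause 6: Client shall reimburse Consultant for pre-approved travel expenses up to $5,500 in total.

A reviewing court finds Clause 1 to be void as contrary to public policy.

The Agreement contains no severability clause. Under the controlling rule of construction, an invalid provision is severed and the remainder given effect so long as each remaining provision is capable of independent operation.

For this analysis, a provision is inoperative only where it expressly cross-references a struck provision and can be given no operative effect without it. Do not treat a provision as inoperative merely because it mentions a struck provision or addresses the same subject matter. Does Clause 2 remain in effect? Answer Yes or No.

Clause 1 is struck. The only function of Clause 2 is the survival period for Clause 1, so it cannot stand once Clause 1 is removed. Clause 4 mentions Clause 2 but its own obligation stands independently of Clause 2, so Clause 4 is not affected. With no severability clause, the stated default rule severs what cannot stand and enforces each remaining provision that can operate on its own. The provisions still in force are Clause 3, Clause 4, Clause 5, and Clause 6. Clause 2 is among the inoperative provisions, so the answer is no.

No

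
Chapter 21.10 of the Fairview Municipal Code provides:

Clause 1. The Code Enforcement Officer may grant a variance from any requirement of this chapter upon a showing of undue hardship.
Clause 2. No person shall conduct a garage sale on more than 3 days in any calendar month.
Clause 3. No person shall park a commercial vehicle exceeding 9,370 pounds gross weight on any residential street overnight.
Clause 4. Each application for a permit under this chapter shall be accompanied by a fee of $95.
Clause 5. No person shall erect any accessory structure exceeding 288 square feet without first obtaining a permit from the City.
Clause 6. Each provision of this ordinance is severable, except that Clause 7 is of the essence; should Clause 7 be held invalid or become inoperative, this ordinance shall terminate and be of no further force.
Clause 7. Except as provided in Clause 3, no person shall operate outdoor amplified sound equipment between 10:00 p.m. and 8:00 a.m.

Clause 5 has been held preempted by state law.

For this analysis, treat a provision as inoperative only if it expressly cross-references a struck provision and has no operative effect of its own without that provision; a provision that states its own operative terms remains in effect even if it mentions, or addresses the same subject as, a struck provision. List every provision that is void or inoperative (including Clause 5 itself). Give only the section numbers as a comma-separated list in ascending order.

5

Clause 5 is struck. Nothing else in the ordinance is defined by reference to Clause 5. Clause 6 makes Clause 7 an essential term, but Clause 7 is unaffected, so the severability proviso in Clause 6 preserves the remaining provisions. Clause 1, Clause 2, Clause 3, Clause 4, Clause 6, and Clause 7 remain in effect.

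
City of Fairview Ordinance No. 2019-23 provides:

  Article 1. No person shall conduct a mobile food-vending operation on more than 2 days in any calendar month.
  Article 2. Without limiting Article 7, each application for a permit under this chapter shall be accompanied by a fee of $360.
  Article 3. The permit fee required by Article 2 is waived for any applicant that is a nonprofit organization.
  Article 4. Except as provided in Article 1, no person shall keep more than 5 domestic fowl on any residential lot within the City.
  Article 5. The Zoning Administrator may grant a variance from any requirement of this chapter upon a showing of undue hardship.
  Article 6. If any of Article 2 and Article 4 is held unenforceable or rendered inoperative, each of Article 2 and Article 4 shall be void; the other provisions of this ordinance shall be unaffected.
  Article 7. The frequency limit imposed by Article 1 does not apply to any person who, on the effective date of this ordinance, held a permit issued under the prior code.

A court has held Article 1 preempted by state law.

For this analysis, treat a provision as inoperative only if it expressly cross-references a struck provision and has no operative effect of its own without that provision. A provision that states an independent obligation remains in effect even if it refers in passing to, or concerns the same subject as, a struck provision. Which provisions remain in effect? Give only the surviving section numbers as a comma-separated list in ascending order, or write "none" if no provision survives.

Article 1 is struck. Article 7 operates only by reference to Article 1, so it falls with Article 1. Although Article 4 refers to Article 1, its operative terms do not depend on Article 1, so it remains in effect. Article 2 mentions Article 7 but its own obligation stands independently of Article 7, so Article 2 is not affected. Article 6 ties Article 2 and Article 4 together, but none of those is affected here; the remaining provisions continue in force under Article 6. Article 2, Article 3, Article 4, Article 5, and Article 6 remain in effect.

2, 3, 4, 5, 6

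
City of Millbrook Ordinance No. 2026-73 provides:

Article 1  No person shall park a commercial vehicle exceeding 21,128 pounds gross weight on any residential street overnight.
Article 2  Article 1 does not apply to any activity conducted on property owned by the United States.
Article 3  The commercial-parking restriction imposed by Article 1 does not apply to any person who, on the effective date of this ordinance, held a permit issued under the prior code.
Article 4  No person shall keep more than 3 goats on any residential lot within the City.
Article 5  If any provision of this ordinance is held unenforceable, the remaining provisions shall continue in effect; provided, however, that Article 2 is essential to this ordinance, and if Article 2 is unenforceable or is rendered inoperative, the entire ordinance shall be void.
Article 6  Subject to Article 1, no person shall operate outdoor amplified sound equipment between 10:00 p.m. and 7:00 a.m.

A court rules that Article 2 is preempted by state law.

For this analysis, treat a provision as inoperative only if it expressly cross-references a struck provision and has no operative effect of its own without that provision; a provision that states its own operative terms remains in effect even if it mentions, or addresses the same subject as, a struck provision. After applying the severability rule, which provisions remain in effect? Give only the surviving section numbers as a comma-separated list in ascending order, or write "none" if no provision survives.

none

Article 2 is struck. Nothing else in the ordinance is defined by reference to Article 2. Article 5 makes Article 2 an essential term, and Article 2 is the provision held invalid; under Article 5, the entire ordinance is therefore void. No provision of the ordinance survives.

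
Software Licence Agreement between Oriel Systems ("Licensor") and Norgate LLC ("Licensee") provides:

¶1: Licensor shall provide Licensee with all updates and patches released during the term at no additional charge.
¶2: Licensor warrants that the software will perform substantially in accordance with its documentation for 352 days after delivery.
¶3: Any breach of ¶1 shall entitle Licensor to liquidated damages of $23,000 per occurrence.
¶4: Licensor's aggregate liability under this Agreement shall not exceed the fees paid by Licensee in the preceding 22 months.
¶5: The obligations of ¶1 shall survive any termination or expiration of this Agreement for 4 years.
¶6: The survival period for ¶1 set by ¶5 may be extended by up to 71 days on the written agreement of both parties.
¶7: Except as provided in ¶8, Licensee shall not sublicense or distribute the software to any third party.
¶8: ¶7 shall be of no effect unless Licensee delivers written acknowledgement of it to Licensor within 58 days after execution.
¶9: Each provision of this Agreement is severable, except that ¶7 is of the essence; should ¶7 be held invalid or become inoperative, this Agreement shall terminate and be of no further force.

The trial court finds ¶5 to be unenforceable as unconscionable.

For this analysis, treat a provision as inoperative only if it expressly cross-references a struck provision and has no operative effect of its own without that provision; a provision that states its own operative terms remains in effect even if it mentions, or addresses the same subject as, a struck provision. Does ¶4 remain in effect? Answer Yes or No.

Yes

¶5 is struck. The whole of ¶6 is the extension of the survival period for ¶1, defined by reference to ¶5, so ¶6 cannot stand once ¶5 is removed. ¶9 makes ¶7 an essential term, but ¶7 is unaffected, so the severability proviso in ¶9 preserves the remaining provisions. The provisions still in force are ¶1, ¶2, ¶3, ¶4, ¶7, ¶8, and ¶9. ¶4 is among the surviving provisions, so the answer is yes.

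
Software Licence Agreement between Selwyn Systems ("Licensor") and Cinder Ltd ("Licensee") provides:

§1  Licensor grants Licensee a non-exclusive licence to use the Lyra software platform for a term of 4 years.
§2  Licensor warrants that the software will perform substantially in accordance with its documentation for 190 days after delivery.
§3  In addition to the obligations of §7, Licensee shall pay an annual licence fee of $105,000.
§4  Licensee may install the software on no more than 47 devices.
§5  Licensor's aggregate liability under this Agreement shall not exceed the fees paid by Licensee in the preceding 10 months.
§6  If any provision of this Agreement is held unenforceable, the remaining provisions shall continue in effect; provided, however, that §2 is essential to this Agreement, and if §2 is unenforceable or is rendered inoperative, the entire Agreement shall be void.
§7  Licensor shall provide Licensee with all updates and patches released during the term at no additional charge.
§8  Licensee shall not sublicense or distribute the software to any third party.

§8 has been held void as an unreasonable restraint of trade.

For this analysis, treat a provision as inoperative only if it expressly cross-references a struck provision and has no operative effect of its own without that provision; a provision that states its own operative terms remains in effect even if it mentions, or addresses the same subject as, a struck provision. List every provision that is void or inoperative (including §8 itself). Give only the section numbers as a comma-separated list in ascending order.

8

§8 is struck. Nothing else in the Agreement is defined by reference to §8. §6 makes §2 an essential term, but §2 is unaffected, so the severability proviso in §6 preserves the remaining provisions. The provisions still in force are §1, §2, §3, §4, §5, §6, and §7.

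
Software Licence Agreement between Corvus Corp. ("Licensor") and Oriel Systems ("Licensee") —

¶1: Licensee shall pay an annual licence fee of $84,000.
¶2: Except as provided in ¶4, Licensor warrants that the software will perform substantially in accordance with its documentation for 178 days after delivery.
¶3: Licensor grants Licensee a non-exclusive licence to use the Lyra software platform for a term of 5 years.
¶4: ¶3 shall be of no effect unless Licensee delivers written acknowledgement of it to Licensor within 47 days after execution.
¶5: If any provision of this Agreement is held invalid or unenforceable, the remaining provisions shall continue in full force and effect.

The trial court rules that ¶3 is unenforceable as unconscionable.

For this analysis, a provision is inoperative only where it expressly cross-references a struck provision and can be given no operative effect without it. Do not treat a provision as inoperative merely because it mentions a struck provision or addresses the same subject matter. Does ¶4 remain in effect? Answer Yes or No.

¶3 is struck. ¶4 has no operative effect of its own apart from ¶3 and is therefore inoperative. ¶2 mentions ¶4 but its own obligation stands independently of ¶4, so ¶2 is not affected. Under the severability clause in ¶5, the remaining provisions continue in force. ¶1, ¶2, and ¶5 remain in effect. ¶4 is among the inoperative provisions, so the answer is no.

No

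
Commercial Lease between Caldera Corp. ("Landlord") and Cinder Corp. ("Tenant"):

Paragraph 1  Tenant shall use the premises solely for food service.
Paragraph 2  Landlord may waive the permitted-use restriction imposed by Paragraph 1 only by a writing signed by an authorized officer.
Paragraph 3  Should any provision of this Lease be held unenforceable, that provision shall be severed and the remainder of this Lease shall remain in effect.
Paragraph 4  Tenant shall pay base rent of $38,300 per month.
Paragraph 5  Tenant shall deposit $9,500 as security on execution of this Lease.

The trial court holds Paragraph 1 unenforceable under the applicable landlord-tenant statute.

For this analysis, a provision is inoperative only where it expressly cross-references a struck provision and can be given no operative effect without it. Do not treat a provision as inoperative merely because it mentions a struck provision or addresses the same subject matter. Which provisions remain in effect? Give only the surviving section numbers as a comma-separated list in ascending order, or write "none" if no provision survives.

Paragraph 1 is struck. Paragraph 2 merely fixes the waiver condition for Paragraph 1; with Paragraph 1 gone it has nothing to operate on and falls away. Paragraph 3 is a severability clause and preserves every provision that can still be given independent effect. The provisions still in force are Paragraph 3, Paragraph 4, and Paragraph 5.

3, 4, 5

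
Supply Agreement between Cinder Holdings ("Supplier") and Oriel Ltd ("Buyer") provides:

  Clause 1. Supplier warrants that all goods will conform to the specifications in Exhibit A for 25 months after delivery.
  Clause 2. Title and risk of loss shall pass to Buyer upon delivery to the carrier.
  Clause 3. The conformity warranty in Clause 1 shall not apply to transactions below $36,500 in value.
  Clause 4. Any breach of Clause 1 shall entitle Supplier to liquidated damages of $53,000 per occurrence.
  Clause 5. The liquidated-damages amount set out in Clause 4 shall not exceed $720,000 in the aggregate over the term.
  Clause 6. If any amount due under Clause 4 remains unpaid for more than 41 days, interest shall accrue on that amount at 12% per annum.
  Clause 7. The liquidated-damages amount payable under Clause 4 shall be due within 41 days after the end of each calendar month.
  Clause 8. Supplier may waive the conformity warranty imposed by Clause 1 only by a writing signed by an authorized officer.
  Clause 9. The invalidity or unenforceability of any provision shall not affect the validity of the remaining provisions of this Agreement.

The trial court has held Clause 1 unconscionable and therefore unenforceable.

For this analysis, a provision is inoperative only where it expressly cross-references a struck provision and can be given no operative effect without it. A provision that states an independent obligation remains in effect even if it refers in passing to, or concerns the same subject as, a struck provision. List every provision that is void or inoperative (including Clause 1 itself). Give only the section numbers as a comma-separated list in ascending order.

1, 3, 4, 5, 6, 7, 8

Clause 1 is struck. Clause 3 operates only by reference to Clause 1, so it falls with Clause 1. Clause 4 operates only by reference to Clause 1, so it falls with Clause 1. The only function of Clause 8 is the waiver condition for Clause 1, so it cannot stand once Clause 1 is removed. Clause 5 does nothing except set the aggregate cap on the liquidated-damages amount by reference to Clause 4; with Clause 4 gone it has no independent effect and is inoperative. Clause 6 has no operative effect of its own apart from Clause 4 and is therefore inoperative. Clause 7 does nothing except set the payment deadline for the liquidated-damages amount by reference to Clause 4; with Clause 4 gone it has no independent effect and is inoperative. Clause 9 is a severability clause and preserves every provision that can still be given independent effect. That leaves Clause 2 and Clause 9 in effect.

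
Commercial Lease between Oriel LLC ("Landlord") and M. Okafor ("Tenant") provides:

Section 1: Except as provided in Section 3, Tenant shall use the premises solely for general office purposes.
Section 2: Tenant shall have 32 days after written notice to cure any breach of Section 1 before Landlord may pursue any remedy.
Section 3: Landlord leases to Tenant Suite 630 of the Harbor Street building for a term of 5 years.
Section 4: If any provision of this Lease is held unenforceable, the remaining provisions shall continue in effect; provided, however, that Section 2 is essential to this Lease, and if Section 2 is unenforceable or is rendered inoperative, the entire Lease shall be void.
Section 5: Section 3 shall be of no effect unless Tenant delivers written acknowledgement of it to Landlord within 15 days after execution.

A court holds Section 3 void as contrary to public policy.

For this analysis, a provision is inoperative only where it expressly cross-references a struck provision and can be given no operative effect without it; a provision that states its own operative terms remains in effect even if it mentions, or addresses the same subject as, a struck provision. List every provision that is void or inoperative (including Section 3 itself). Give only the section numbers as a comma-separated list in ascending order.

Section 3 is struck. Section 5 has no operative effect of its own apart from Section 3 and is therefore inoperative. Section 1 mentions Section 3 but its own obligation stands independently of Section 3, so Section 1 is not affected. Section 4 makes Section 2 an essential term, but Section 2 is unaffected, so the severability proviso in Section 4 preserves the remaining provisions. The provisions still in force are Section 1, Section 2, and Section 4.

3, 5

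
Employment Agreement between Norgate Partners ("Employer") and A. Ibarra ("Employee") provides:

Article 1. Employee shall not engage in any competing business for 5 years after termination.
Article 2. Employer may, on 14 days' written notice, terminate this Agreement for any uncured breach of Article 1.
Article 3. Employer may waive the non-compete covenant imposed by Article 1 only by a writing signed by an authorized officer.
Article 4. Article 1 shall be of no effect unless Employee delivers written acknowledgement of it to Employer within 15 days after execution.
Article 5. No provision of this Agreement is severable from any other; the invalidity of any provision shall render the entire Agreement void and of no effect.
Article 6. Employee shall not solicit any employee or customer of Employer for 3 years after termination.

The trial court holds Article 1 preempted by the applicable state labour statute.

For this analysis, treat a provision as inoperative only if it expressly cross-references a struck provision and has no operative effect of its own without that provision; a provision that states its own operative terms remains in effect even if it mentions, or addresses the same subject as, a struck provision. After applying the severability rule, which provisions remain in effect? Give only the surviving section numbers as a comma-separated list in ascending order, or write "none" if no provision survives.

Article 1 is struck. Article 2 operates only by reference to Article 1, so it falls with Article 1. Article 3 operates only by reference to Article 1, so it falls with Article 1. The only function of Article 4 is the acknowledgement condition for Article 1, so it cannot stand once Article 1 is removed. Article 5 provides that the Agreement is not severable, so the invalidity of any one provision voids the entire Agreement. No provision of the Agreement survives.

none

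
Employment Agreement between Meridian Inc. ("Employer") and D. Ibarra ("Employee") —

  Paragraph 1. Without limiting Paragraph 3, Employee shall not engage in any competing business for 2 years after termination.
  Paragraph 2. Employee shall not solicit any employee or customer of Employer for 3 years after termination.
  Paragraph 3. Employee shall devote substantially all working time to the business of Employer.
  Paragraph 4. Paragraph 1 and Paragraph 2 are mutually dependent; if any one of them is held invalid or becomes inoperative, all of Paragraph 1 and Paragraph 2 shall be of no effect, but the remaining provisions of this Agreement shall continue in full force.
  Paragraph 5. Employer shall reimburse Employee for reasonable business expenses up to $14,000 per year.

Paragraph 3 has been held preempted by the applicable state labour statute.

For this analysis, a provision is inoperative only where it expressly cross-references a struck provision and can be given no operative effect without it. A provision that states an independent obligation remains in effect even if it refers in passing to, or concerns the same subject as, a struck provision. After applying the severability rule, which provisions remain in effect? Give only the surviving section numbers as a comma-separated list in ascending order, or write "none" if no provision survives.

1, 2, 4, 5

Paragraph 3 is struck. Although Paragraph 1 refers to Paragraph 3, its operative terms do not depend on Paragraph 3, so it remains in effect. Nothing else in the Agreement is defined by reference to Paragraph 3. Paragraph 4 ties Paragraph 1 and Paragraph 2 together, but none of those is affected here; the remaining provisions continue in force under Paragraph 4. Paragraph 1, Paragraph 2, Paragraph 4, and Paragraph 5 remain in effect.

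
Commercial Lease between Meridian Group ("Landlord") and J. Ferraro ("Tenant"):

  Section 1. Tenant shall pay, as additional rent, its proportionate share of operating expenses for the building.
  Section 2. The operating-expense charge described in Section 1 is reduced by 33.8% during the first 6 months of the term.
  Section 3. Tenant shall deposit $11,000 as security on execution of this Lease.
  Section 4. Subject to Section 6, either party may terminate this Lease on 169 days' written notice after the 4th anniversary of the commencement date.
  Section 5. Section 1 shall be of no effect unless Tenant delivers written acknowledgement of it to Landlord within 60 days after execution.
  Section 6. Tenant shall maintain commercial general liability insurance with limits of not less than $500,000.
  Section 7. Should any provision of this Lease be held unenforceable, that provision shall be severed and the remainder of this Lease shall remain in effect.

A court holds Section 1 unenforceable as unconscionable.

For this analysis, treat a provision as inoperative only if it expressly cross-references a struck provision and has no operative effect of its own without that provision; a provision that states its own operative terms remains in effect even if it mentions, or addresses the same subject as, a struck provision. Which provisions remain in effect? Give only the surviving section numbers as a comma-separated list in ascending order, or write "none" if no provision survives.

3, 4, 6, 7

Section 1 is struck. Section 2 has no operative effect of its own apart from Section 1 and is therefore inoperative. Section 5 has no operative effect of its own apart from Section 1 and is therefore inoperative. Under the severability clause in Section 7, the remaining provisions continue in force. That leaves Section 3, Section 4, Section 6, and Section 7 in effect.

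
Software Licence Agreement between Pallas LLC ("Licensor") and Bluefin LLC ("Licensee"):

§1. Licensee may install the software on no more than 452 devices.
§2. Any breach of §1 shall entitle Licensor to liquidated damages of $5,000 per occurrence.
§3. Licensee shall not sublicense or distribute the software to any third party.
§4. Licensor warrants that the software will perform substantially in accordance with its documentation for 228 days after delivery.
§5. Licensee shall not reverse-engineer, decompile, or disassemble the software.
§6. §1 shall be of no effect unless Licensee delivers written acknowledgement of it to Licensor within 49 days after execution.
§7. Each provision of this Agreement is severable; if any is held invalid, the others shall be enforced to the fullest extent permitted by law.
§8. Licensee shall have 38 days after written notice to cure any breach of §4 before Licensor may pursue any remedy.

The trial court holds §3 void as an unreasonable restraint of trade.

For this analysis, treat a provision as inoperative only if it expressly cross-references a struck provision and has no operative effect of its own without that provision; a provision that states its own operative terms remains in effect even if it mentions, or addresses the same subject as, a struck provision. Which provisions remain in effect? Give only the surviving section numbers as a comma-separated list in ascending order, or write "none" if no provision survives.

§3 is struck. Nothing else in the Agreement is defined by reference to §3. Under the severability clause in §7, the remaining provisions continue in force. That leaves §1, §2, §4, §5, §6, §7, and §8 in effect.

1, 2, 4, 5, 6, 7, 8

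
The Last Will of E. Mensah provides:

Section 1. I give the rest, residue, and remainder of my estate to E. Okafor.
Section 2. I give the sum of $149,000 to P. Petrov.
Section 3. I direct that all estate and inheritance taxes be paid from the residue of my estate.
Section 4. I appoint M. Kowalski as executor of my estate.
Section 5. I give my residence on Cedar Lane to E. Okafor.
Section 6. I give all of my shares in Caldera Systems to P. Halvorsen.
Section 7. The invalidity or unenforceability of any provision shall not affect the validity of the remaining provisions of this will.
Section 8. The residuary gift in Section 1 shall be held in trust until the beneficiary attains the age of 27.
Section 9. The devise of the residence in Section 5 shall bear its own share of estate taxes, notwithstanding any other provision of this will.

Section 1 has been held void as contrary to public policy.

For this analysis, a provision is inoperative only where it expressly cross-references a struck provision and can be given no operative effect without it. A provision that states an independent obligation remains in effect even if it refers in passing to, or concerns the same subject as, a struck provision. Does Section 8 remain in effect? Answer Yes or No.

Section 1 is struck. Section 8 has no operative effect of its own apart from Section 1 and is therefore inoperative. Section 7 is a severability clause and preserves every provision that can still be given independent effect. The provisions still in force are Section 2, Section 3, Section 4, Section 5, Section 6, Section 7, and Section 9. Section 8 is among the inoperative provisions, so the answer is no.

No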